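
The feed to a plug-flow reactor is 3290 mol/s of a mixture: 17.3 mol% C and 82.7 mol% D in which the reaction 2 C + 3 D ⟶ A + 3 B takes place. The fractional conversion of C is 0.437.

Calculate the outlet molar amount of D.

C reacted = 0.437 × 569.2 = 248.7 mol/s; ν_C = −2, so ξ = 248.7/2 = 124.4 mol/s.
Outlet amounts (n = n₀ + ν ξ):
  C: 569.2 − 2(124.4) = 320.4
  D: 2721 − 3(124.4) = 2348
  A: 0 + 1(124.4) = 124.4
  B: 0 + 3(124.4) = 373.1

2350 mol/s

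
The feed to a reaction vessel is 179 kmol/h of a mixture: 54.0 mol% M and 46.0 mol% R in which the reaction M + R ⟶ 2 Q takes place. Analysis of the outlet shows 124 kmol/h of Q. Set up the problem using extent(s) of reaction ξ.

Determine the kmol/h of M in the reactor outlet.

34.7 kmol/h

For Q: n = n₀ + 2ξ → 124 = 0 + 2ξ, giving ξ = 62 kmol/h.
Outlet amounts (n = n₀ + ν ξ):
  M: 96.66 − 1(62) = 34.66
  R: 82.34 − 1(62) = 20.34
  Q: 0 + 2(62) = 124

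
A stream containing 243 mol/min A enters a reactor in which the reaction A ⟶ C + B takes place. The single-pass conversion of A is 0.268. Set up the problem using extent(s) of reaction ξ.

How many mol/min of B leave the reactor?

A reacted = 0.268 × 243 = 65.12 mol/min; ν_A = −1, so ξ = 65.12/1 = 65.12 mol/min.
Outlet amounts (n = n₀ + ν ξ):
  A: 243 − 1(65.12) = 177.9
  C: 0 + 1(65.12) = 65.12
  B: 0 + 1(65.12) = 65.12

65.1 mol/min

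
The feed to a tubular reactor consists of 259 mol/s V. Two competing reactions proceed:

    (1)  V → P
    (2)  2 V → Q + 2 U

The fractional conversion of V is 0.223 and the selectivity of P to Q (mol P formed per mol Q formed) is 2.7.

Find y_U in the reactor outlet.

0.0906

Conversion of V: V consumed = 0.223 × 259 = 57.76 mol/s = 1ξ₁ + 2ξ₂.
Selectivity: 1ξ₁ / (1ξ₂) = 2.7 → ξ₁ = 2.7 ξ₂.
Substitute: (1·2.7 + 2) ξ₂ = 57.76 → ξ₂ = 12.29 mol/s, ξ₁ = 33.18 mol/s.
Outlet amounts (n = n₀ + Σ ν·ξ):
  V: 259 − 1(33.18) − 2(12.29) = 201.2
  P: 0 + 1(33.18) = 33.18
  Q: 0 + 1(12.29) = 12.29
  U: 0 + 2(12.29) = 24.58
Total out = 271.3 mol/s; y_U = 24.58 / 271.3 = 0.0906.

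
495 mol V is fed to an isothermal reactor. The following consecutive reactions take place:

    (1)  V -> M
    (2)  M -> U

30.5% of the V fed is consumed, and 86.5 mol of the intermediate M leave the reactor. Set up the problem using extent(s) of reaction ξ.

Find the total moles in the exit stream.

Conversion of V: V consumed = 1ξ₁ = 0.305 × 495 → ξ₁ = 151 mol.
M balance: n_M = 0 + 1ξ₁ − 1ξ₂ = 86.5 → ξ₂ = (1·151 − 86.5)/1 = 64.47 mol.
Outlet amounts (n = n₀ + Σ ν·ξ):
  V: 495 − 1(151) = 344
  M: 0 + 1(151) − 1(64.47) = 86.5
  U: 0 + 1(64.47) = 64.47
Total out = 344 + 86.5 + 64.47 = 495 mol.

495 mol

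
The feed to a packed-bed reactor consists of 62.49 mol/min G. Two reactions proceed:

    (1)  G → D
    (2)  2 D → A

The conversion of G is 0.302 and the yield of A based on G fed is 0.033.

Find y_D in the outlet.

0.244

Conversion of G: G consumed = 1ξ₁ = 0.302 × 62.49 → ξ₁ = 18.87 mol/min.
Yield of A: 1ξ₂ / 62.49 = 0.033 → ξ₂ = 2.062 mol/min.
Outlet amounts (n = n₀ + Σ ν·ξ):
  G: 62.49 − 1(18.87) = 43.62
  D: 0 + 1(18.87) − 2(2.062) = 14.75
  A: 0 + 1(2.062) = 2.062
Total out = 60.43 mol/min; y_D = 14.75 / 60.43 = 0.2441.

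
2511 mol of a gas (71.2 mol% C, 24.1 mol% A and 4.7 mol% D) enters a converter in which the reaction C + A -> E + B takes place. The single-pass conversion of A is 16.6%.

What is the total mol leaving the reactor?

2510 mol

A reacted = 0.166 × 605.2 = 100.5 mol; ν_A = −1, so ξ = 100.5/1 = 100.5 mol.
Outlet amounts (n = n₀ + ν ξ):
  C: 1788 − 1(100.5) = 1687
  A: 605.2 − 1(100.5) = 504.7
  E: 0 + 1(100.5) = 100.5
  B: 0 + 1(100.5) = 100.5
  D: 118 (inert)
Total out = 1687 + 504.7 + 100.5 + 100.5 + 118 = 2511 mol.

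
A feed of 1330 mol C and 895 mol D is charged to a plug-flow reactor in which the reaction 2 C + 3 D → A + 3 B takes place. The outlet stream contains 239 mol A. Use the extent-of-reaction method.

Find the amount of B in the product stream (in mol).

For A: n = n₀ + 1ξ → 239 = 0 + 1ξ, giving ξ = 239 mol.
Outlet amounts (n = n₀ + ν ξ):
  C: 1330 − 2(239) = 852
  D: 895 − 3(239) = 178
  A: 0 + 1(239) = 239
  B: 0 + 3(239) = 717

717 mol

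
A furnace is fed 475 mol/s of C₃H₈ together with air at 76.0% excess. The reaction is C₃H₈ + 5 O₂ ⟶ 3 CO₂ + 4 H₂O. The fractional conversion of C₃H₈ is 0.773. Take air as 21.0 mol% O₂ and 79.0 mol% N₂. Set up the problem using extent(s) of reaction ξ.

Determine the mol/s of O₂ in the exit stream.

Stoichiometric O₂ = 5 × 475 = 2375 mol/s; O₂ fed = 2375 × 1.760 = 4180 mol/s.
N₂ fed = 4180 × 79/21 = 15720 mol/s.
Fuel reacted = 0.773 × 475 → ξ = 367.2 mol/s.
Outlet (n = n₀ + ν ξ):
  C₃H₈: 475 − 1(367.2) = 107.8
  O₂: 4180 − 5(367.2) = 2344
  N₂: 15720 (inert)
  CO₂: 0 + 3(367.2) = 1102
  H₂O: 0 + 4(367.2) = 1469

2340 mol/s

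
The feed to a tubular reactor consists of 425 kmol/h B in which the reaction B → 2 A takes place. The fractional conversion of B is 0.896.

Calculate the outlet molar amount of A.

B reacted = 0.896 × 425 = 380.8 kmol/h; ν_B = −1, so ξ = 380.8/1 = 380.8 kmol/h.
Outlet amounts (n = n₀ + ν ξ):
  B: 425 − 1(380.8) = 44.2
  A: 0 + 2(380.8) = 761.6

762 kmol/h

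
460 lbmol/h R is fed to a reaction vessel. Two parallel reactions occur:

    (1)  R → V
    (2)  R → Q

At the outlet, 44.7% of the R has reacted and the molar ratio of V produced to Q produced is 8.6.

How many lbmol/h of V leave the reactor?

184 lbmol/h

Conversion of R: R consumed = 0.447 × 460 = 205.6 lbmol/h = 1ξ₁ + 1ξ₂.
Selectivity: 1ξ₁ / (1ξ₂) = 8.6 → ξ₁ = 8.6 ξ₂.
Substitute: (1·8.6 + 1) ξ₂ = 205.6 → ξ₂ = 21.42 lbmol/h, ξ₁ = 184.2 lbmol/h.
Outlet amounts (n = n₀ + Σ ν·ξ):
  R: 460 − 1(184.2) − 1(21.42) = 254.4
  V: 0 + 1(184.2) = 184.2
  Q: 0 + 1(21.42) = 21.42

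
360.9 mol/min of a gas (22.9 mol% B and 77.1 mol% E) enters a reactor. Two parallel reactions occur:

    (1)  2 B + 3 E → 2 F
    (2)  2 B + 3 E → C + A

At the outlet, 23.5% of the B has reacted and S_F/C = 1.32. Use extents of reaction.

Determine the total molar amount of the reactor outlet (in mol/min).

Conversion of B: B consumed = 0.235 × 82.65 = 19.42 mol/min = 2ξ₁ + 2ξ₂.
Selectivity: 2ξ₁ / (1ξ₂) = 1.32 → ξ₁ = 0.66 ξ₂.
Substitute: (2·0.66 + 2) ξ₂ = 19.42 → ξ₂ = 5.85 mol/min, ξ₁ = 3.861 mol/min.
Outlet amounts (n = n₀ + Σ ν·ξ):
  B: 82.65 − 2(3.861) − 2(5.85) = 63.22
  E: 278.3 − 3(3.861) − 3(5.85) = 249.1
  F: 0 + 2(3.861) = 7.722
  C: 0 + 1(5.85) = 5.85
  A: 0 + 1(5.85) = 5.85
Total out = 63.22 + 249.1 + 7.722 + 5.85 + 5.85 = 331.8 mol/min.

332 mol/min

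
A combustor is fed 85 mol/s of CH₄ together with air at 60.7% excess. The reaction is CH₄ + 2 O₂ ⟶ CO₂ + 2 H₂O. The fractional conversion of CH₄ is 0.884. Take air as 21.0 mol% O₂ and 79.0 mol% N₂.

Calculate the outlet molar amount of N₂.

Stoichiometric O₂ = 2 × 85 = 170 mol/s; O₂ fed = 170 × 1.607 = 273.2 mol/s.
N₂ fed = 273.2 × 79/21 = 1028 mol/s.
Fuel reacted = 0.884 × 85 → ξ = 75.14 mol/s.
Outlet (n = n₀ + ν ξ):
  CH₄: 85 − 1(75.14) = 9.86
  O₂: 273.2 − 2(75.14) = 122.9
  N₂: 1028 (inert)
  CO₂: 0 + 1(75.14) = 75.14
  H₂O: 0 + 2(75.14) = 150.3

1030 mol/s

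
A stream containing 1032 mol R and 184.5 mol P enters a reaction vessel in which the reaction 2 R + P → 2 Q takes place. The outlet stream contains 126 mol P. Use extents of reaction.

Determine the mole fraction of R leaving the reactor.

For P: n = n₀ − 1ξ → 126 = 184.5 − 1ξ, giving ξ = 58.5 mol.
Outlet amounts (n = n₀ + ν ξ):
  R: 1032 − 2(58.5) = 915
  P: 184.5 − 1(58.5) = 126
  Q: 0 + 2(58.5) = 117
Total out = 1158 mol; y_R = 915 / 1158 = 0.7902.

0.79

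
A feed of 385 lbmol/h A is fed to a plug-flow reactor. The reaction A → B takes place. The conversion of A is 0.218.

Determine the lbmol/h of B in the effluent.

83.9 lbmol/h

A reacted = 0.218 × 385 = 83.93 lbmol/h; ν_A = −1, so ξ = 83.93/1 = 83.93 lbmol/h.
Outlet amounts (n = n₀ + ν ξ):
  A: 385 − 1(83.93) = 301.1
  B: 0 + 1(83.93) = 83.93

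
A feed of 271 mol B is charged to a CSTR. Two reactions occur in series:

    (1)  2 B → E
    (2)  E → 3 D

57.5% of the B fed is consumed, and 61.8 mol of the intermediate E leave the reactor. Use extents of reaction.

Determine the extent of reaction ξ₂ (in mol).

Conversion of B: B consumed = 2ξ₁ = 0.575 × 271 → ξ₁ = 77.91 mol.
E balance: n_E = 0 + 1ξ₁ − 1ξ₂ = 61.8 → ξ₂ = (1·77.91 − 61.8)/1 = 16.11 mol.
Outlet amounts (n = n₀ + Σ ν·ξ):
  B: 271 − 2(77.91) = 115.2
  E: 0 + 1(77.91) − 1(16.11) = 61.8
  D: 0 + 3(16.11) = 48.34

ξ₂ = 16.1 mol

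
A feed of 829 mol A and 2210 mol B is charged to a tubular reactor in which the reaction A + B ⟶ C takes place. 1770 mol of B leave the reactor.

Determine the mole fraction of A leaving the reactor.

For B: n = n₀ − 1ξ → 1770 = 2210 − 1ξ, giving ξ = 440 mol.
Outlet amounts (n = n₀ + ν ξ):
  A: 829 − 1(440) = 389
  B: 2210 − 1(440) = 1770
  C: 0 + 1(440) = 440
Total out = 2599 mol; y_A = 389 / 2599 = 0.1497.

0.15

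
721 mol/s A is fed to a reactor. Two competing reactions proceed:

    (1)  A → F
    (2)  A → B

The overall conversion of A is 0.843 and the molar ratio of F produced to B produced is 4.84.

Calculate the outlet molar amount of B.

Conversion of A: A consumed = 0.843 × 721 = 607.8 mol/s = 1ξ₁ + 1ξ₂.
Selectivity: 1ξ₁ / (1ξ₂) = 4.84 → ξ₁ = 4.84 ξ₂.
Substitute: (1·4.84 + 1) ξ₂ = 607.8 → ξ₂ = 104.1 mol/s, ξ₁ = 503.7 mol/s.
Outlet amounts (n = n₀ + Σ ν·ξ):
  A: 721 − 1(503.7) − 1(104.1) = 113.2
  F: 0 + 1(503.7) = 503.7
  B: 0 + 1(104.1) = 104.1

104 mol/s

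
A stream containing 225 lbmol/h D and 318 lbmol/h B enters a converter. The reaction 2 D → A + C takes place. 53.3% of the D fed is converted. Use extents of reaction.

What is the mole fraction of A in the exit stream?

0.11

D reacted = 0.533 × 225 = 119.9 lbmol/h; ν_D = −2, so ξ = 119.9/2 = 59.96 lbmol/h.
Outlet amounts (n = n₀ + ν ξ):
  D: 225 − 2(59.96) = 105.1
  A: 0 + 1(59.96) = 59.96
  C: 0 + 1(59.96) = 59.96
  B: 318 (inert)
Total out = 543 lbmol/h; y_A = 59.96 / 543 = 0.1104.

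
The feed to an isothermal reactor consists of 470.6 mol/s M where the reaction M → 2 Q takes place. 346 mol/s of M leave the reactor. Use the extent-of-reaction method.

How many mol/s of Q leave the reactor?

249 mol/s

For M: n = n₀ − 1ξ → 346 = 470.6 − 1ξ, giving ξ = 124.6 mol/s.
Outlet amounts (n = n₀ + ν ξ):
  M: 470.6 − 1(124.6) = 346
  Q: 0 + 2(124.6) = 249.2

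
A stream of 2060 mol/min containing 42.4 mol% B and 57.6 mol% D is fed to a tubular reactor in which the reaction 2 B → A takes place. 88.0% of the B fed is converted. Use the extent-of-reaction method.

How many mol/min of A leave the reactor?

384 mol/min

B reacted = 0.88 × 873.4 = 768.6 mol/min; ν_B = −2, so ξ = 768.6/2 = 384.3 mol/min.
Outlet amounts (n = n₀ + ν ξ):
  B: 873.4 − 2(384.3) = 104.8
  A: 0 + 1(384.3) = 384.3
  D: 1187 (inert)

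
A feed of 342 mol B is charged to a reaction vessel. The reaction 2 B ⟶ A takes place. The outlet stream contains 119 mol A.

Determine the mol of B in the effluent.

For A: n = n₀ + 1ξ → 119 = 0 + 1ξ, giving ξ = 119 mol.
Outlet amounts (n = n₀ + ν ξ):
  B: 342 − 2(119) = 104
  A: 0 + 1(119) = 119

104 mol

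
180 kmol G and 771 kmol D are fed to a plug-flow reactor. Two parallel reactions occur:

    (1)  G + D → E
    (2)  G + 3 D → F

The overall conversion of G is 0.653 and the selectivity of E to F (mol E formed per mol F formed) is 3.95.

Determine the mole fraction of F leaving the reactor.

0.0302

Conversion of G: G consumed = 0.653 × 180 = 117.5 kmol = 1ξ₁ + 1ξ₂.
Selectivity: 1ξ₁ / (1ξ₂) = 3.95 → ξ₁ = 3.95 ξ₂.
Substitute: (1·3.95 + 1) ξ₂ = 117.5 → ξ₂ = 23.75 kmol, ξ₁ = 93.79 kmol.
Outlet amounts (n = n₀ + Σ ν·ξ):
  G: 180 − 1(93.79) − 1(23.75) = 62.46
  D: 771 − 1(93.79) − 3(23.75) = 606
  E: 0 + 1(93.79) = 93.79
  F: 0 + 1(23.75) = 23.75
Total out = 786 kmol; y_F = 23.75 / 786 = 0.03021.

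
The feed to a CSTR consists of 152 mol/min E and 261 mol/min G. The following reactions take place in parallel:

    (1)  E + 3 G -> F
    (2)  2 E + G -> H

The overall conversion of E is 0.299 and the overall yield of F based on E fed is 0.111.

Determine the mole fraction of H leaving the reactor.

Yield of F: 1ξ₁ / 152 = 0.111 → ξ₁ = 16.87 mol/min.
Conversion of E: 1ξ₁ + 2ξ₂ = 0.299 × 152 = 45.45 → ξ₂ = 14.29 mol/min.
Outlet amounts (n = n₀ + Σ ν·ξ):
  E: 152 − 1(16.87) − 2(14.29) = 106.6
  G: 261 − 3(16.87) − 1(14.29) = 196.1
  F: 0 + 1(16.87) = 16.87
  H: 0 + 1(14.29) = 14.29
Total out = 333.8 mol/min; y_H = 14.29 / 333.8 = 0.0428.

0.0428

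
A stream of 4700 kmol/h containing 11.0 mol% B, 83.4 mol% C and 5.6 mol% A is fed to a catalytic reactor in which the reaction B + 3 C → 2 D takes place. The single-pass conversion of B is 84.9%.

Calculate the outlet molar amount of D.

B reacted = 0.849 × 517 = 438.9 kmol/h; ν_B = −1, so ξ = 438.9/1 = 438.9 kmol/h.
Outlet amounts (n = n₀ + ν ξ):
  B: 517 − 1(438.9) = 78.07
  C: 3920 − 3(438.9) = 2603
  D: 0 + 2(438.9) = 877.9
  A: 263.2 (inert)

878 kmol/h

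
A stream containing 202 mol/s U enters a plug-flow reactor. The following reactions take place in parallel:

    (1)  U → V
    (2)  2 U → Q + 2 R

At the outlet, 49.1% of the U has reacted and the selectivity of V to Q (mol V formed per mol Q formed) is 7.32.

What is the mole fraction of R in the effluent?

Conversion of U: U consumed = 0.491 × 202 = 99.18 mol/s = 1ξ₁ + 2ξ₂.
Selectivity: 1ξ₁ / (1ξ₂) = 7.32 → ξ₁ = 7.32 ξ₂.
Substitute: (1·7.32 + 2) ξ₂ = 99.18 → ξ₂ = 10.64 mol/s, ξ₁ = 77.9 mol/s.
Outlet amounts (n = n₀ + Σ ν·ξ):
  U: 202 − 1(77.9) − 2(10.64) = 102.8
  V: 0 + 1(77.9) = 77.9
  Q: 0 + 1(10.64) = 10.64
  R: 0 + 2(10.64) = 21.28
Total out = 212.6 mol/s; y_R = 21.28 / 212.6 = 0.1001.

0.1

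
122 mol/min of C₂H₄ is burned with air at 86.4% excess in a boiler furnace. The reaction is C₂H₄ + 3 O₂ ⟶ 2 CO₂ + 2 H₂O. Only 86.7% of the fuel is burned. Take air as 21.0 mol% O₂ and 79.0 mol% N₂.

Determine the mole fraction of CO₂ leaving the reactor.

Stoichiometric O₂ = 3 × 122 = 366 mol/min; O₂ fed = 366 × 1.864 = 682.2 mol/min.
N₂ fed = 682.2 × 79/21 = 2566 mol/min.
Fuel reacted = 0.867 × 122 → ξ = 105.8 mol/min.
Outlet (n = n₀ + ν ξ):
  C₂H₄: 122 − 1(105.8) = 16.23
  O₂: 682.2 − 3(105.8) = 364.9
  N₂: 2566 (inert)
  CO₂: 0 + 2(105.8) = 211.5
  H₂O: 0 + 2(105.8) = 211.5
Total out = 3371 mol/min; y_CO₂ = 211.5 / 3371 = 0.06276.

0.0628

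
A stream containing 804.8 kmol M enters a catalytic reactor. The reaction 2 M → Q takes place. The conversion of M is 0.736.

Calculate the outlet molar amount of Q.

296 kmol

M reacted = 0.736 × 804.8 = 592.3 kmol; ν_M = −2, so ξ = 592.3/2 = 296.2 kmol.
Outlet amounts (n = n₀ + ν ξ):
  M: 804.8 − 2(296.2) = 212.5
  Q: 0 + 1(296.2) = 296.2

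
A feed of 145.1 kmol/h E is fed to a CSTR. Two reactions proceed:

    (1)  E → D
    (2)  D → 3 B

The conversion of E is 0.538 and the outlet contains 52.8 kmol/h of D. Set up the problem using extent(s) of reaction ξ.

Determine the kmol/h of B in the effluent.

Conversion of E: E consumed = 1ξ₁ = 0.538 × 145.1 → ξ₁ = 78.06 kmol/h.
D balance: n_D = 0 + 1ξ₁ − 1ξ₂ = 52.8 → ξ₂ = (1·78.06 − 52.8)/1 = 25.26 kmol/h.
Outlet amounts (n = n₀ + Σ ν·ξ):
  E: 145.1 − 1(78.06) = 67.04
  D: 0 + 1(78.06) − 1(25.26) = 52.8
  B: 0 + 3(25.26) = 75.79

75.8 kmol/h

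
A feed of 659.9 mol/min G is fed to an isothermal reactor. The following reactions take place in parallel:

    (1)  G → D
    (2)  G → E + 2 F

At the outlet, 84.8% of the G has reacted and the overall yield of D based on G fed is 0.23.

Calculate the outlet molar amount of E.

408 mol/min

Yield of D: 1ξ₁ / 659.9 = 0.23 → ξ₁ = 151.8 mol/min.
Conversion of G: 1ξ₁ + 1ξ₂ = 0.848 × 659.9 = 559.6 → ξ₂ = 407.8 mol/min.
Outlet amounts (n = n₀ + Σ ν·ξ):
  G: 659.9 − 1(151.8) − 1(407.8) = 100.3
  D: 0 + 1(151.8) = 151.8
  E: 0 + 1(407.8) = 407.8
  F: 0 + 2(407.8) = 815.6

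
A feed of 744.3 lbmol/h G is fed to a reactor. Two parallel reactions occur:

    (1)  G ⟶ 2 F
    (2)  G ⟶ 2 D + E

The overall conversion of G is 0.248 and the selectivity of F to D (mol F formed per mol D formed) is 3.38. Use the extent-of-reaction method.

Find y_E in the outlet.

Conversion of G: G consumed = 0.248 × 744.3 = 184.6 lbmol/h = 1ξ₁ + 1ξ₂.
Selectivity: 2ξ₁ / (2ξ₂) = 3.38 → ξ₁ = 3.38 ξ₂.
Substitute: (1·3.38 + 1) ξ₂ = 184.6 → ξ₂ = 42.14 lbmol/h, ξ₁ = 142.4 lbmol/h.
Outlet amounts (n = n₀ + Σ ν·ξ):
  G: 744.3 − 1(142.4) − 1(42.14) = 559.7
  F: 0 + 2(142.4) = 284.9
  D: 0 + 2(42.14) = 84.29
  E: 0 + 1(42.14) = 42.14
Total out = 971 lbmol/h; y_E = 42.14 / 971 = 0.0434.

0.0434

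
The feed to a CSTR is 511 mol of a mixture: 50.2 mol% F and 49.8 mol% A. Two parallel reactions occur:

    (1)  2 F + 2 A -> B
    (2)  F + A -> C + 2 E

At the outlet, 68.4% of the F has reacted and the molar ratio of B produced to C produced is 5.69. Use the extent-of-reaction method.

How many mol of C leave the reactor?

14.2 mol

Conversion of F: F consumed = 0.684 × 256.5 = 175.5 mol = 2ξ₁ + 1ξ₂.
Selectivity: 1ξ₁ / (1ξ₂) = 5.69 → ξ₁ = 5.69 ξ₂.
Substitute: (2·5.69 + 1) ξ₂ = 175.5 → ξ₂ = 14.17 mol, ξ₁ = 80.64 mol.
Outlet amounts (n = n₀ + Σ ν·ξ):
  F: 256.5 − 2(80.64) − 1(14.17) = 81.06
  A: 254.5 − 2(80.64) − 1(14.17) = 79.02
  B: 0 + 1(80.64) = 80.64
  C: 0 + 1(14.17) = 14.17
  E: 0 + 2(14.17) = 28.35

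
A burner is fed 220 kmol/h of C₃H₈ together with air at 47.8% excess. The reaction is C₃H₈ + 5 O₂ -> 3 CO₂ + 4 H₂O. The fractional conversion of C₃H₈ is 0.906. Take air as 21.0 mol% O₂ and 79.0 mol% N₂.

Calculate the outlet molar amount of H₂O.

Stoichiometric O₂ = 5 × 220 = 1100 kmol/h; O₂ fed = 1100 × 1.478 = 1626 kmol/h.
N₂ fed = 1626 × 79/21 = 6116 kmol/h.
Fuel reacted = 0.906 × 220 → ξ = 199.3 kmol/h.
Outlet (n = n₀ + ν ξ):
  C₃H₈: 220 − 1(199.3) = 20.68
  O₂: 1626 − 5(199.3) = 629.2
  N₂: 6116 (inert)
  CO₂: 0 + 3(199.3) = 598
  H₂O: 0 + 4(199.3) = 797.3

797 kmol/h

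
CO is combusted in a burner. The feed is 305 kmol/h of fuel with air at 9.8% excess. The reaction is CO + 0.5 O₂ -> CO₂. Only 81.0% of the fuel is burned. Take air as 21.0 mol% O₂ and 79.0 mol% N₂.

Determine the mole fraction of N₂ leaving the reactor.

Stoichiometric O₂ = 0.5 × 305 = 152.5 kmol/h; O₂ fed = 152.5 × 1.098 = 167.4 kmol/h.
N₂ fed = 167.4 × 79/21 = 629.9 kmol/h.
Fuel reacted = 0.81 × 305 → ξ = 247.1 kmol/h.
Outlet (n = n₀ + ν ξ):
  CO: 305 − 1(247.1) = 57.95
  O₂: 167.4 − 0.5(247.1) = 43.92
  N₂: 629.9 (inert)
  CO₂: 0 + 1(247.1) = 247.1
Total out = 978.8 kmol/h; y_N₂ = 629.9 / 978.8 = 0.6435.

0.644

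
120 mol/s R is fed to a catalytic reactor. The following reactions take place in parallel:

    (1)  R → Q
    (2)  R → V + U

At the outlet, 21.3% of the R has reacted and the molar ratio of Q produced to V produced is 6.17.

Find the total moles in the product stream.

124 mol/s

Conversion of R: R consumed = 0.213 × 120 = 25.56 mol/s = 1ξ₁ + 1ξ₂.
Selectivity: 1ξ₁ / (1ξ₂) = 6.17 → ξ₁ = 6.17 ξ₂.
Substitute: (1·6.17 + 1) ξ₂ = 25.56 → ξ₂ = 3.565 mol/s, ξ₁ = 22 mol/s.
Outlet amounts (n = n₀ + Σ ν·ξ):
  R: 120 − 1(22) − 1(3.565) = 94.44
  Q: 0 + 1(22) = 22
  V: 0 + 1(3.565) = 3.565
  U: 0 + 1(3.565) = 3.565
Total out = 94.44 + 22 + 3.565 + 3.565 = 123.6 mol/s.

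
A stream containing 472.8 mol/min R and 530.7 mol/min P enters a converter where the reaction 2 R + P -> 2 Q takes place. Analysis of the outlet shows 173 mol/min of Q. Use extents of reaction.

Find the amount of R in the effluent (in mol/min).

For Q: n = n₀ + 2ξ → 173 = 0 + 2ξ, giving ξ = 86.5 mol/min.
Outlet amounts (n = n₀ + ν ξ):
  R: 472.8 − 2(86.5) = 299.8
  P: 530.7 − 1(86.5) = 444.2
  Q: 0 + 2(86.5) = 173

300 mol/min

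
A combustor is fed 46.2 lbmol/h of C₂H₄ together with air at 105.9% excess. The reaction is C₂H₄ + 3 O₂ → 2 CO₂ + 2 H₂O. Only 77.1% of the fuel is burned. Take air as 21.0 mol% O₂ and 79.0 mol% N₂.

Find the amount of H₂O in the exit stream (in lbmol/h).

71.2 lbmol/h

Stoichiometric O₂ = 3 × 46.2 = 138.6 lbmol/h; O₂ fed = 138.6 × 2.059 = 285.4 lbmol/h.
N₂ fed = 285.4 × 79/21 = 1074 lbmol/h.
Fuel reacted = 0.771 × 46.2 → ξ = 35.62 lbmol/h.
Outlet (n = n₀ + ν ξ):
  C₂H₄: 46.2 − 1(35.62) = 10.58
  O₂: 285.4 − 3(35.62) = 178.5
  N₂: 1074 (inert)
  CO₂: 0 + 2(35.62) = 71.24
  H₂O: 0 + 2(35.62) = 71.24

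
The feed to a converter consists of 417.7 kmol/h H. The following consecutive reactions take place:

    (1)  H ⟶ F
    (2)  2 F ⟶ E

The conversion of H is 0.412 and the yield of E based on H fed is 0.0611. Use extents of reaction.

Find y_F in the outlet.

Conversion of H: H consumed = 1ξ₁ = 0.412 × 417.7 → ξ₁ = 172.1 kmol/h.
Yield of E: 1ξ₂ / 417.7 = 0.0611 → ξ₂ = 25.52 kmol/h.
Outlet amounts (n = n₀ + Σ ν·ξ):
  H: 417.7 − 1(172.1) = 245.6
  F: 0 + 1(172.1) − 2(25.52) = 121
  E: 0 + 1(25.52) = 25.52
Total out = 392.2 kmol/h; y_F = 121 / 392.2 = 0.3087.

0.309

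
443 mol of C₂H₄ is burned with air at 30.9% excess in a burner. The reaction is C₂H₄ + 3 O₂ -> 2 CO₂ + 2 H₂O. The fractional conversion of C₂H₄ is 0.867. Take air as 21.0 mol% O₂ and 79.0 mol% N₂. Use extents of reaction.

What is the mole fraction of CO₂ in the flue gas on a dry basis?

0.0965

Stoichiometric O₂ = 3 × 443 = 1329 mol; O₂ fed = 1329 × 1.309 = 1740 mol.
N₂ fed = 1740 × 79/21 = 6544 mol.
Fuel reacted = 0.867 × 443 → ξ = 384.1 mol.
Outlet (n = n₀ + ν ξ):
  C₂H₄: 443 − 1(384.1) = 58.92
  O₂: 1740 − 3(384.1) = 587.4
  N₂: 6544 (inert)
  CO₂: 0 + 2(384.1) = 768.2
  H₂O: 0 + 2(384.1) = 768.2
Dry total = 7959 mol; y_CO₂ (dry) = 768.2 / 7959 = 0.09652.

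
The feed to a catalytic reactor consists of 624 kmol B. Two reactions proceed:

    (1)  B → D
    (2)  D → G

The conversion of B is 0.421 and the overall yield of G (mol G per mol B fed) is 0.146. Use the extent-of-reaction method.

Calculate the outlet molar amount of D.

172 kmol

Conversion of B: B consumed = 1ξ₁ = 0.421 × 624 → ξ₁ = 262.7 kmol.
Yield of G: 1ξ₂ / 624 = 0.146 → ξ₂ = 91.1 kmol.
Outlet amounts (n = n₀ + Σ ν·ξ):
  B: 624 − 1(262.7) = 361.3
  D: 0 + 1(262.7) − 1(91.1) = 171.6
  G: 0 + 1(91.1) = 91.1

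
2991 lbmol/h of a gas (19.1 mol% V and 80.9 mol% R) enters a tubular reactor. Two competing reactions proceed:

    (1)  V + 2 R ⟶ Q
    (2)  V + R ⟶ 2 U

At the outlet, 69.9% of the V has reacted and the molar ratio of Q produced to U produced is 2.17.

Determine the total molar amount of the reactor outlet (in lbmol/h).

Conversion of V: V consumed = 0.699 × 571.3 = 399.3 lbmol/h = 1ξ₁ + 1ξ₂.
Selectivity: 1ξ₁ / (2ξ₂) = 2.17 → ξ₁ = 4.34 ξ₂.
Substitute: (1·4.34 + 1) ξ₂ = 399.3 → ξ₂ = 74.78 lbmol/h, ξ₁ = 324.5 lbmol/h.
Outlet amounts (n = n₀ + Σ ν·ξ):
  V: 571.3 − 1(324.5) − 1(74.78) = 172
  R: 2420 − 2(324.5) − 1(74.78) = 1696
  Q: 0 + 1(324.5) = 324.5
  U: 0 + 2(74.78) = 149.6
Total out = 172 + 1696 + 324.5 + 149.6 = 2342 lbmol/h.

2340 lbmol/h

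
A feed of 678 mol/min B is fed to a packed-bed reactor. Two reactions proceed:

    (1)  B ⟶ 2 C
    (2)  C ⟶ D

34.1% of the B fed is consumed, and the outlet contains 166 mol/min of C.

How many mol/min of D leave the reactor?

Conversion of B: B consumed = 1ξ₁ = 0.341 × 678 → ξ₁ = 231.2 mol/min.
C balance: n_C = 0 + 2ξ₁ − 1ξ₂ = 166 → ξ₂ = (2·231.2 − 166)/1 = 296.4 mol/min.
Outlet amounts (n = n₀ + Σ ν·ξ):
  B: 678 − 1(231.2) = 446.8
  C: 0 + 2(231.2) − 1(296.4) = 166
  D: 0 + 1(296.4) = 296.4

296 mol/min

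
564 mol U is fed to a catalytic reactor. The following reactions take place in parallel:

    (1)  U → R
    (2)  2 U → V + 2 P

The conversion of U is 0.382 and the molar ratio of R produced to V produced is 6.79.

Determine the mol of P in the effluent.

Conversion of U: U consumed = 0.382 × 564 = 215.4 mol = 1ξ₁ + 2ξ₂.
Selectivity: 1ξ₁ / (1ξ₂) = 6.79 → ξ₁ = 6.79 ξ₂.
Substitute: (1·6.79 + 2) ξ₂ = 215.4 → ξ₂ = 24.51 mol, ξ₁ = 166.4 mol.
Outlet amounts (n = n₀ + Σ ν·ξ):
  U: 564 − 1(166.4) − 2(24.51) = 348.6
  R: 0 + 1(166.4) = 166.4
  V: 0 + 1(24.51) = 24.51
  P: 0 + 2(24.51) = 49.02

49 mol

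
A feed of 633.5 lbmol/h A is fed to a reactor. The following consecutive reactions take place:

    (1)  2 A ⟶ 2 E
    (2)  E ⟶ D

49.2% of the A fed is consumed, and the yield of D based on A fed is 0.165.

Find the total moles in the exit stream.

Conversion of A: A consumed = 2ξ₁ = 0.492 × 633.5 → ξ₁ = 155.8 lbmol/h.
Yield of D: 1ξ₂ / 633.5 = 0.165 → ξ₂ = 104.5 lbmol/h.
Outlet amounts (n = n₀ + Σ ν·ξ):
  A: 633.5 − 2(155.8) = 321.8
  E: 0 + 2(155.8) − 1(104.5) = 207.2
  D: 0 + 1(104.5) = 104.5
Total out = 321.8 + 207.2 + 104.5 = 633.5 lbmol/h.

634 lbmol/h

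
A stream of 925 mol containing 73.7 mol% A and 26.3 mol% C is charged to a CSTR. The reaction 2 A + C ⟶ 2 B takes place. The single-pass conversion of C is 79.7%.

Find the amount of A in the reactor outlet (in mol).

C reacted = 0.797 × 243.3 = 193.9 mol; ν_C = −1, so ξ = 193.9/1 = 193.9 mol.
Outlet amounts (n = n₀ + ν ξ):
  A: 681.7 − 2(193.9) = 293.9
  C: 243.3 − 1(193.9) = 49.38
  B: 0 + 2(193.9) = 387.8

294 mol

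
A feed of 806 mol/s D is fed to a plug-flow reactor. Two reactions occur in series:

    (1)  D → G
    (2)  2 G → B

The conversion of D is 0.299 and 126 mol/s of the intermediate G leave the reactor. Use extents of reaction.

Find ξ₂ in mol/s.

ξ₂ = 57.5 mol/s

Conversion of D: D consumed = 1ξ₁ = 0.299 × 806 → ξ₁ = 241 mol/s.
G balance: n_G = 0 + 1ξ₁ − 2ξ₂ = 126 → ξ₂ = (1·241 − 126)/2 = 57.5 mol/s.
Outlet amounts (n = n₀ + Σ ν·ξ):
  D: 806 − 1(241) = 565
  G: 0 + 1(241) − 2(57.5) = 126
  B: 0 + 1(57.5) = 57.5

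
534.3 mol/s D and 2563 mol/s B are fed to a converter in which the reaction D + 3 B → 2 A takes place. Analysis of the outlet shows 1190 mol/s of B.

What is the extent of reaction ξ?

ξ = 458 mol/s

For B: n = n₀ − 3ξ → 1190 = 2563 − 3ξ, giving ξ = 457.7 mol/s.
Outlet amounts (n = n₀ + ν ξ):
  D: 534.3 − 1(457.7) = 76.63
  B: 2563 − 3(457.7) = 1190
  A: 0 + 2(457.7) = 915.3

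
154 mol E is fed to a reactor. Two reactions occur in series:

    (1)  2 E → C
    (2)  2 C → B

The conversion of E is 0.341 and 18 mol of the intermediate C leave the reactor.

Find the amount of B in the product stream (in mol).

Conversion of E: E consumed = 2ξ₁ = 0.341 × 154 → ξ₁ = 26.26 mol.
C balance: n_C = 0 + 1ξ₁ − 2ξ₂ = 18 → ξ₂ = (1·26.26 − 18)/2 = 4.129 mol.
Outlet amounts (n = n₀ + Σ ν·ξ):
  E: 154 − 2(26.26) = 101.5
  C: 0 + 1(26.26) − 2(4.129) = 18
  B: 0 + 1(4.129) = 4.129

4.13 mol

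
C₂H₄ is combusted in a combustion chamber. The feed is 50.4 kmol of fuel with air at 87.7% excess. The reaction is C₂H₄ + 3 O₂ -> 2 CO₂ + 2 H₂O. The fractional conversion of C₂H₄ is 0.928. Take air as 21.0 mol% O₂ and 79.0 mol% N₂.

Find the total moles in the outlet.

1400 kmol

Stoichiometric O₂ = 3 × 50.4 = 151.2 kmol; O₂ fed = 151.2 × 1.877 = 283.8 kmol.
N₂ fed = 283.8 × 79/21 = 1068 kmol.
Fuel reacted = 0.928 × 50.4 → ξ = 46.77 kmol.
Outlet (n = n₀ + ν ξ):
  C₂H₄: 50.4 − 1(46.77) = 3.629
  O₂: 283.8 − 3(46.77) = 143.5
  N₂: 1068 (inert)
  CO₂: 0 + 2(46.77) = 93.54
  H₂O: 0 + 2(46.77) = 93.54
Total out = 3.629 + 143.5 + 1068 + 93.54 + 93.54 = 1402 kmol.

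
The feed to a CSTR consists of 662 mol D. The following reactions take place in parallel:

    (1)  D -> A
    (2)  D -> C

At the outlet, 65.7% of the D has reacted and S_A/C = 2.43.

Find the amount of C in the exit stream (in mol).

Conversion of D: D consumed = 0.657 × 662 = 434.9 mol = 1ξ₁ + 1ξ₂.
Selectivity: 1ξ₁ / (1ξ₂) = 2.43 → ξ₁ = 2.43 ξ₂.
Substitute: (1·2.43 + 1) ξ₂ = 434.9 → ξ₂ = 126.8 mol, ξ₁ = 308.1 mol.
Outlet amounts (n = n₀ + Σ ν·ξ):
  D: 662 − 1(308.1) − 1(126.8) = 227.1
  A: 0 + 1(308.1) = 308.1
  C: 0 + 1(126.8) = 126.8

127 mol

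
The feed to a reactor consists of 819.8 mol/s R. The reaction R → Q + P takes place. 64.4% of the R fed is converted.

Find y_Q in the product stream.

0.392

R reacted = 0.644 × 819.8 = 528 mol/s; ν_R = −1, so ξ = 528/1 = 528 mol/s.
Outlet amounts (n = n₀ + ν ξ):
  R: 819.8 − 1(528) = 291.8
  Q: 0 + 1(528) = 528
  P: 0 + 1(528) = 528
Total out = 1348 mol/s; y_Q = 528 / 1348 = 0.3917.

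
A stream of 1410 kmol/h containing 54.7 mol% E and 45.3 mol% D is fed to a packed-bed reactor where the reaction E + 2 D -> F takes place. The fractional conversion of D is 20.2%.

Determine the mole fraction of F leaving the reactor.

D reacted = 0.202 × 638.7 = 129 kmol/h; ν_D = −2, so ξ = 129/2 = 64.51 kmol/h.
Outlet amounts (n = n₀ + ν ξ):
  E: 771.3 − 1(64.51) = 706.8
  D: 638.7 − 2(64.51) = 509.7
  F: 0 + 1(64.51) = 64.51
Total out = 1281 kmol/h; y_F = 64.51 / 1281 = 0.05036.

0.0504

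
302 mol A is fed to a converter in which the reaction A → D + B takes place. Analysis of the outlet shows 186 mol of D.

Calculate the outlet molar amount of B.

186 mol

For D: n = n₀ + 1ξ → 186 = 0 + 1ξ, giving ξ = 186 mol.
Outlet amounts (n = n₀ + ν ξ):
  A: 302 − 1(186) = 116
  D: 0 + 1(186) = 186
  B: 0 + 1(186) = 186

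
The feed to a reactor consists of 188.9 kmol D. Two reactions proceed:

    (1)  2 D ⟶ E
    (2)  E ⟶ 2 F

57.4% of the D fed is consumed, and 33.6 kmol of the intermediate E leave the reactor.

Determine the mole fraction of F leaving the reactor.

0.265

Conversion of D: D consumed = 2ξ₁ = 0.574 × 188.9 → ξ₁ = 54.21 kmol.
E balance: n_E = 0 + 1ξ₁ − 1ξ₂ = 33.6 → ξ₂ = (1·54.21 − 33.6)/1 = 20.61 kmol.
Outlet amounts (n = n₀ + Σ ν·ξ):
  D: 188.9 − 2(54.21) = 80.47
  E: 0 + 1(54.21) − 1(20.61) = 33.6
  F: 0 + 2(20.61) = 41.23
Total out = 155.3 kmol; y_F = 41.23 / 155.3 = 0.2655.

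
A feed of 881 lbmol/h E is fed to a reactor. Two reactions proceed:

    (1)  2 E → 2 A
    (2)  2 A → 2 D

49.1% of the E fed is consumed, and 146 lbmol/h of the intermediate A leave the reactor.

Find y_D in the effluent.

0.325

Conversion of E: E consumed = 2ξ₁ = 0.491 × 881 → ξ₁ = 216.3 lbmol/h.
A balance: n_A = 0 + 2ξ₁ − 2ξ₂ = 146 → ξ₂ = (2·216.3 − 146)/2 = 143.3 lbmol/h.
Outlet amounts (n = n₀ + Σ ν·ξ):
  E: 881 − 2(216.3) = 448.4
  A: 0 + 2(216.3) − 2(143.3) = 146
  D: 0 + 2(143.3) = 286.6
Total out = 881 lbmol/h; y_D = 286.6 / 881 = 0.3253.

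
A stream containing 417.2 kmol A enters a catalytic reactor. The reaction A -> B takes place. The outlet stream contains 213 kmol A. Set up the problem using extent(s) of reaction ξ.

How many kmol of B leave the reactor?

204 kmol

For A: n = n₀ − 1ξ → 213 = 417.2 − 1ξ, giving ξ = 204.2 kmol.
Outlet amounts (n = n₀ + ν ξ):
  A: 417.2 − 1(204.2) = 213
  B: 0 + 1(204.2) = 204.2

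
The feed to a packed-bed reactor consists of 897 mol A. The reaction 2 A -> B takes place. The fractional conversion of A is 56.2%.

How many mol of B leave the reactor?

252 mol

A reacted = 0.562 × 897 = 504.1 mol; ν_A = −2, so ξ = 504.1/2 = 252.1 mol.
Outlet amounts (n = n₀ + ν ξ):
  A: 897 − 2(252.1) = 392.9
  B: 0 + 1(252.1) = 252.1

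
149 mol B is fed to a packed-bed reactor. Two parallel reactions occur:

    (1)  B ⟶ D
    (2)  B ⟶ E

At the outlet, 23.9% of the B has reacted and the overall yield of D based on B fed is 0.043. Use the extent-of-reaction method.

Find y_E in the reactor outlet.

Yield of D: 1ξ₁ / 149 = 0.043 → ξ₁ = 6.407 mol.
Conversion of B: 1ξ₁ + 1ξ₂ = 0.239 × 149 = 35.61 → ξ₂ = 29.2 mol.
Outlet amounts (n = n₀ + Σ ν·ξ):
  B: 149 − 1(6.407) − 1(29.2) = 113.4
  D: 0 + 1(6.407) = 6.407
  E: 0 + 1(29.2) = 29.2
Total out = 149 mol; y_E = 29.2 / 149 = 0.196.

0.196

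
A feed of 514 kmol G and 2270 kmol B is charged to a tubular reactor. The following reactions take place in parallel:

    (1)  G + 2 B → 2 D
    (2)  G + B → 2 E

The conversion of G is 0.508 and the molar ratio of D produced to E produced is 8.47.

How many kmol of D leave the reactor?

Conversion of G: G consumed = 0.508 × 514 = 261.1 kmol = 1ξ₁ + 1ξ₂.
Selectivity: 2ξ₁ / (2ξ₂) = 8.47 → ξ₁ = 8.47 ξ₂.
Substitute: (1·8.47 + 1) ξ₂ = 261.1 → ξ₂ = 27.57 kmol, ξ₁ = 233.5 kmol.
Outlet amounts (n = n₀ + Σ ν·ξ):
  G: 514 − 1(233.5) − 1(27.57) = 252.9
  B: 2270 − 2(233.5) − 1(27.57) = 1775
  D: 0 + 2(233.5) = 467.1
  E: 0 + 2(27.57) = 55.15

467 kmol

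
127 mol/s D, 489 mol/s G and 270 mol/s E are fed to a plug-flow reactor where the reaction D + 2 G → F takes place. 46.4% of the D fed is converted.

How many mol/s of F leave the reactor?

D reacted = 0.464 × 127 = 58.93 mol/s; ν_D = −1, so ξ = 58.93/1 = 58.93 mol/s.
Outlet amounts (n = n₀ + ν ξ):
  D: 127 − 1(58.93) = 68.07
  G: 489 − 2(58.93) = 371.1
  F: 0 + 1(58.93) = 58.93
  E: 270 (inert)

58.9 mol/s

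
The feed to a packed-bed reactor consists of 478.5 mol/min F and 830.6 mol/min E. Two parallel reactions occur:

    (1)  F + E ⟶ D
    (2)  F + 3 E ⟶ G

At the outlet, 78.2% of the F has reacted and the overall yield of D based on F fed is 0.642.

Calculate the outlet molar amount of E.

Yield of D: 1ξ₁ / 478.5 = 0.642 → ξ₁ = 307.2 mol/min.
Conversion of F: 1ξ₁ + 1ξ₂ = 0.782 × 478.5 = 374.2 → ξ₂ = 66.99 mol/min.
Outlet amounts (n = n₀ + Σ ν·ξ):
  F: 478.5 − 1(307.2) − 1(66.99) = 104.3
  E: 830.6 − 1(307.2) − 3(66.99) = 322.4
  D: 0 + 1(307.2) = 307.2
  G: 0 + 1(66.99) = 66.99

322 mol/min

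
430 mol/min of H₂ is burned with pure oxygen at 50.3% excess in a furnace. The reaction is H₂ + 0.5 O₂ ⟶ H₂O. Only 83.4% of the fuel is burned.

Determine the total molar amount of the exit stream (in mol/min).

Stoichiometric O₂ = 0.5 × 430 = 215 mol/min; O₂ fed = 215 × 1.503 = 323.1 mol/min.
Fuel reacted = 0.834 × 430 → ξ = 358.6 mol/min.
Outlet (n = n₀ + ν ξ):
  H₂: 430 − 1(358.6) = 71.38
  O₂: 323.1 − 0.5(358.6) = 143.8
  H₂O: 0 + 1(358.6) = 358.6
Total out = 71.38 + 143.8 + 358.6 = 573.8 mol/min.

574 mol/min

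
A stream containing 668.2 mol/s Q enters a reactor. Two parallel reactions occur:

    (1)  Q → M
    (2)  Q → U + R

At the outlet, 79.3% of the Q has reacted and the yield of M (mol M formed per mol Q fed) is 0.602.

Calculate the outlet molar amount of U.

Yield of M: 1ξ₁ / 668.2 = 0.602 → ξ₁ = 402.3 mol/s.
Conversion of Q: 1ξ₁ + 1ξ₂ = 0.793 × 668.2 = 529.9 → ξ₂ = 127.6 mol/s.
Outlet amounts (n = n₀ + Σ ν·ξ):
  Q: 668.2 − 1(402.3) − 1(127.6) = 138.3
  M: 0 + 1(402.3) = 402.3
  U: 0 + 1(127.6) = 127.6
  R: 0 + 1(127.6) = 127.6

128 mol/s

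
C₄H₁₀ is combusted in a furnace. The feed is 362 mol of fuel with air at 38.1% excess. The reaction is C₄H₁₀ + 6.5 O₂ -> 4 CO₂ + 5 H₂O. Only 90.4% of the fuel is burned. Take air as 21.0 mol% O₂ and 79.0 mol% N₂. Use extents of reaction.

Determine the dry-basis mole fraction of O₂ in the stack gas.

Stoichiometric O₂ = 6.5 × 362 = 2353 mol; O₂ fed = 2353 × 1.381 = 3249 mol.
N₂ fed = 3249 × 79/21 = 12220 mol.
Fuel reacted = 0.904 × 362 → ξ = 327.2 mol.
Outlet (n = n₀ + ν ξ):
  C₄H₁₀: 362 − 1(327.2) = 34.75
  O₂: 3249 − 6.5(327.2) = 1122
  N₂: 12220 (inert)
  CO₂: 0 + 4(327.2) = 1309
  H₂O: 0 + 5(327.2) = 1636
Dry total = 14690 mol; y_O₂ (dry) = 1122 / 14690 = 0.0764.

0.0764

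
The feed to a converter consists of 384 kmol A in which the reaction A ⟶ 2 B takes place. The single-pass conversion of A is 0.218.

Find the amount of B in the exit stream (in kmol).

A reacted = 0.218 × 384 = 83.71 kmol; ν_A = −1, so ξ = 83.71/1 = 83.71 kmol.
Outlet amounts (n = n₀ + ν ξ):
  A: 384 − 1(83.71) = 300.3
  B: 0 + 2(83.71) = 167.4

167 kmol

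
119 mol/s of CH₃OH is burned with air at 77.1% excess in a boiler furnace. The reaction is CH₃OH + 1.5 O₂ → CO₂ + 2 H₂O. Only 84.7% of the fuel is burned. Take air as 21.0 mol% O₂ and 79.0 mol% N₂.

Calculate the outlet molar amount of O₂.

Stoichiometric O₂ = 1.5 × 119 = 178.5 mol/s; O₂ fed = 178.5 × 1.771 = 316.1 mol/s.
N₂ fed = 316.1 × 79/21 = 1189 mol/s.
Fuel reacted = 0.847 × 119 → ξ = 100.8 mol/s.
Outlet (n = n₀ + ν ξ):
  CH₃OH: 119 − 1(100.8) = 18.21
  O₂: 316.1 − 1.5(100.8) = 164.9
  N₂: 1189 (inert)
  CO₂: 0 + 1(100.8) = 100.8
  H₂O: 0 + 2(100.8) = 201.6

165 mol/s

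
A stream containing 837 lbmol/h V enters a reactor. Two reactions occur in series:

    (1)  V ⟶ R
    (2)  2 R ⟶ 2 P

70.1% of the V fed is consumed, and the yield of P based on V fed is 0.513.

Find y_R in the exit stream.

Conversion of V: V consumed = 1ξ₁ = 0.701 × 837 → ξ₁ = 586.7 lbmol/h.
Yield of P: 2ξ₂ / 837 = 0.513 → ξ₂ = 214.7 lbmol/h.
Outlet amounts (n = n₀ + Σ ν·ξ):
  V: 837 − 1(586.7) = 250.3
  R: 0 + 1(586.7) − 2(214.7) = 157.4
  P: 0 + 2(214.7) = 429.4
Total out = 837 lbmol/h; y_R = 157.4 / 837 = 0.188.

0.188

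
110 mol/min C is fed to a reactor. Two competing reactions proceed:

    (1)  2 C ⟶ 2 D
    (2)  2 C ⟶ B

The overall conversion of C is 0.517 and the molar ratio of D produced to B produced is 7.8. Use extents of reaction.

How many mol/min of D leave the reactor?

Conversion of C: C consumed = 0.517 × 110 = 56.87 mol/min = 2ξ₁ + 2ξ₂.
Selectivity: 2ξ₁ / (1ξ₂) = 7.8 → ξ₁ = 3.9 ξ₂.
Substitute: (2·3.9 + 2) ξ₂ = 56.87 → ξ₂ = 5.803 mol/min, ξ₁ = 22.63 mol/min.
Outlet amounts (n = n₀ + Σ ν·ξ):
  C: 110 − 2(22.63) − 2(5.803) = 53.13
  D: 0 + 2(22.63) = 45.26
  B: 0 + 1(5.803) = 5.803

45.3 mol/min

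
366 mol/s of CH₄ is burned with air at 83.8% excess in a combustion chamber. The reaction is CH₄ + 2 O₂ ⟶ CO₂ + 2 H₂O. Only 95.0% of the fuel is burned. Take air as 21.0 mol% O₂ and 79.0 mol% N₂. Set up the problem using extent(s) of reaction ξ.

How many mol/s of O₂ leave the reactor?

650 mol/s

Stoichiometric O₂ = 2 × 366 = 732 mol/s; O₂ fed = 732 × 1.838 = 1345 mol/s.
N₂ fed = 1345 × 79/21 = 5061 mol/s.
Fuel reacted = 0.95 × 366 → ξ = 347.7 mol/s.
Outlet (n = n₀ + ν ξ):
  CH₄: 366 − 1(347.7) = 18.3
  O₂: 1345 − 2(347.7) = 650
  N₂: 5061 (inert)
  CO₂: 0 + 1(347.7) = 347.7
  H₂O: 0 + 2(347.7) = 695.4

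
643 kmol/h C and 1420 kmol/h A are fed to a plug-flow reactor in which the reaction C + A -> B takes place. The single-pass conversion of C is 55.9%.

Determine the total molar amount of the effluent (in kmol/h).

1700 kmol/h

C reacted = 0.559 × 643 = 359.4 kmol/h; ν_C = −1, so ξ = 359.4/1 = 359.4 kmol/h.
Outlet amounts (n = n₀ + ν ξ):
  C: 643 − 1(359.4) = 283.6
  A: 1420 − 1(359.4) = 1061
  B: 0 + 1(359.4) = 359.4
Total out = 283.6 + 1061 + 359.4 = 1704 kmol/h.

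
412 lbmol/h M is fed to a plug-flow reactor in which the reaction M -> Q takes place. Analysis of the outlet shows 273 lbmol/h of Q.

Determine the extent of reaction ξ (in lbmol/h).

For Q: n = n₀ + 1ξ → 273 = 0 + 1ξ, giving ξ = 273 lbmol/h.
Outlet amounts (n = n₀ + ν ξ):
  M: 412 − 1(273) = 139
  Q: 0 + 1(273) = 273

ξ = 273 lbmol/h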